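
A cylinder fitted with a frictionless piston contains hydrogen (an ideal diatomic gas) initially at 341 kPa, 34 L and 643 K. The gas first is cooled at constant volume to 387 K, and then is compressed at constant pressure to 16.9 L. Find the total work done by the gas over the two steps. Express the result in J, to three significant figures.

W_total ≈ -3510 J

Step 1 (isochoric): W = 0 (constant volume).
After step 1: P = 205.2 kPa (V unchanged).
Step 2 (isobaric): W = PΔV = (205.2 kPa)(16.9 − 34 L) = -3510 J.
W_total = 0 − 3510 = -3510 J.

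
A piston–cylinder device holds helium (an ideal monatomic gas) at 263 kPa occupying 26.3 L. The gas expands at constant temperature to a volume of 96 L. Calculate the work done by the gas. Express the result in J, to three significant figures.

Isothermal: W = nRT ln(V₂/V₁) = P₁V₁ ln(V₂/V₁).
P₁V₁ = (263 kPa)(26.3 L) = 6917 J.
W = 6917 × ln(96/26.3) = 6917 × 1.295
W_by_gas = 8956 J.

W ≈ 8960 J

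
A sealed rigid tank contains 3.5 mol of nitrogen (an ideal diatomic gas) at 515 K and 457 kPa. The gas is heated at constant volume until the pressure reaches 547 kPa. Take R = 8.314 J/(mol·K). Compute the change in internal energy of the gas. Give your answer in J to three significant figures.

ΔU ≈ 7380 J

Constant volume ⇒ W = 0, so Q = ΔU = nCᵥΔT with Cᵥ = 5R/2 = 20.79 J/(mol·K).
At constant V, T₂/T₁ = P₂/P₁ ⇒ ΔT = T₁(P₂/P₁ − 1) = 515·(547/457 − 1) = 101.4 K.
ΔU = (3.5)(20.79)(101.4) = 7378 J.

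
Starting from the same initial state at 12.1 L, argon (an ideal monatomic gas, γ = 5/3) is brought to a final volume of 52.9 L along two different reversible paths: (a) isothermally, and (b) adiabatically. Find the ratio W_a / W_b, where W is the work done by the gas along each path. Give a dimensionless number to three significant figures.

W_a / W_b ≈ 1.57

Path (a) isothermal: W = P₁V₁ ln(V₂/V₁) → W_a/(P₁V₁) = 1.475.
Path (b) adiabatic: W = P₁V₁(1 − (V₁/V₂)^(γ−1))/(γ−1) → W_b/(P₁V₁) = 0.939.
W_a / W_b = 1.475 / 0.939 = 1.571.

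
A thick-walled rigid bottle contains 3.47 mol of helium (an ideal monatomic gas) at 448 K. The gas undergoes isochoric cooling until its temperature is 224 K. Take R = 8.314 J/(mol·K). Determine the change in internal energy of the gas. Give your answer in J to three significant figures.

ΔU ≈ -9690 J

Constant volume ⇒ W = 0, so Q = ΔU = nCᵥΔT with Cᵥ = 3R/2 = 12.47 J/(mol·K).
ΔU = (3.47)(12.47)(224 − 448) = -9693 J.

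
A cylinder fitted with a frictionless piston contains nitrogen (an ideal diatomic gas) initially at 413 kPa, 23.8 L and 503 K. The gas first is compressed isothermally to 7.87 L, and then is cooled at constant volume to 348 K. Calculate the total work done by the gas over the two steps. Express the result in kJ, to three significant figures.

Step 1 (isothermal): W = P₁V₁ ln(V₂/V₁) = (9829) ln(7.87/23.8) = -10877 J.
Step 2 (isochoric): W = 0 (constant volume).
W_total = -10877 + 0 = -10877 J.

W_total ≈ -10.9 kJ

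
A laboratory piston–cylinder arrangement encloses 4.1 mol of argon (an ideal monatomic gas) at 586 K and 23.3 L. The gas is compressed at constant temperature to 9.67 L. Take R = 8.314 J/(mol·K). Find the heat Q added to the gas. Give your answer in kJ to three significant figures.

Q ≈ -17.6 kJ

Isothermal ⇒ ΔU = 0, so Q = W = nRT ln(V₂/V₁).
Q = (4.1)(8.314)(586) ln(9.67/23.3) = 19975 × -0.8794 = -17567 J.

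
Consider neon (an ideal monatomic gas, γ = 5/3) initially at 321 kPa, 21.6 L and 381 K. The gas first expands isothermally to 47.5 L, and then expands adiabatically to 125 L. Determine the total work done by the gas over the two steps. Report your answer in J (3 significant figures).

W_total ≈ 10400 J

Step 1 (isothermal): W = P₁V₁ ln(V₂/V₁) = (6934) ln(47.5/21.6) = 5464 J.
After step 1: P = 146 kPa, V = 47.5 L, T = 381 K.
Step 2 (adiabatic): W = (P₁V₁ − P₂V₂)/(γ−1) = (6934 − 3638)/0.667 = 4944 J.
W_total = 5464 + 4944 = 10408 J.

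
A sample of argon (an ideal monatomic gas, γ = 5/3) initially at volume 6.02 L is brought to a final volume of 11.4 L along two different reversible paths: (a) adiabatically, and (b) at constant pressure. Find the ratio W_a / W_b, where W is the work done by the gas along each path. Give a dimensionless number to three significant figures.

Path (a) adiabatic: W = P₁V₁(1 − (V₁/V₂)^(γ−1))/(γ−1) → W_a/(P₁V₁) = 0.52.
Path (b) isobaric: W = P₁(V₂ − V₁) → W_b/(P₁V₁) = 0.8937.
W_a / W_b = 0.52 / 0.8937 = 0.5819.

W_a / W_b ≈ 0.582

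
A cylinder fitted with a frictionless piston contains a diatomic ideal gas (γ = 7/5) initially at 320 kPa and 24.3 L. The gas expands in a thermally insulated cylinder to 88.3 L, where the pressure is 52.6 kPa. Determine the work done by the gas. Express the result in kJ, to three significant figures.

Adiabatic: W = (P₁V₁ − P₂V₂)/(γ − 1) with γ = 7/5.
P₁V₁ = 7776 J, P₂V₂ = 4645 J.
W = (7776 − 4645) / 0.4 = 7829 J.

W ≈ 7.83 kJ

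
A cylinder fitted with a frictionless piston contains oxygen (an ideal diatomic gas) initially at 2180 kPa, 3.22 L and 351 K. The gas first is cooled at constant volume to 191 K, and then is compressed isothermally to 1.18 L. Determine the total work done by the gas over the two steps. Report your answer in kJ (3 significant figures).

Step 1 (isochoric): W = 0 (constant volume).
After step 1: P = 1186 kPa (V unchanged).
Step 2 (isothermal): W = P₁V₁ ln(V₂/V₁) = (3820) ln(1.18/3.22) = -3835 J.
W_total = 0 − 3835 = -3835 J.

W_total ≈ -3.83 kJ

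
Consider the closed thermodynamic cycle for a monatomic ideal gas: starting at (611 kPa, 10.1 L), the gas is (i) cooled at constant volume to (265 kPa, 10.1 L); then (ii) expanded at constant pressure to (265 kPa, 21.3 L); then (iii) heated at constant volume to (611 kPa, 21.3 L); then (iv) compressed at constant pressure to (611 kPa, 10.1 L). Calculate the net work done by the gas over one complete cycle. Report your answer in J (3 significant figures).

W_net ≈ -3880 J

Constant-volume legs do no work.
W(ii) = (265)(21.3 − 10.1) = 2968 J; W(iv) = (611)(10.1 − 21.3) = -6843 J.
W_net = 2968 − 6843 = -3875 J (the counter-clockwise enclosed area).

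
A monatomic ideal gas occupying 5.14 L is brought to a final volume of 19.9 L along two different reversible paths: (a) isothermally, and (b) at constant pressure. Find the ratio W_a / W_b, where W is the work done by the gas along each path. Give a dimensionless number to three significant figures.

W_a / W_b ≈ 0.471

Path (a) isothermal: W = P₁V₁ ln(V₂/V₁) → W_a/(P₁V₁) = 1.354.
Path (b) isobaric: W = P₁(V₂ − V₁) → W_b/(P₁V₁) = 2.872.
W_a / W_b = 1.354 / 2.872 = 0.4714.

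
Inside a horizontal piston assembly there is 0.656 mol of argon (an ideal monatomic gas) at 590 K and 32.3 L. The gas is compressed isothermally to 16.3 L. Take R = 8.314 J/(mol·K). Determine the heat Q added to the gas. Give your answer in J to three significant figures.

Q ≈ -2200 J

Isothermal ⇒ ΔU = 0, so Q = W = nRT ln(V₂/V₁).
Q = (0.656)(8.314)(590) ln(16.3/32.3) = 3218 × -0.6839 = -2201 J.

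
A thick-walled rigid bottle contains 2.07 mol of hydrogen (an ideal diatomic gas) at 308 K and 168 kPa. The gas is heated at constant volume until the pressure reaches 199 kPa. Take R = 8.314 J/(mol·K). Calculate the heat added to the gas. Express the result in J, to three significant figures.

Constant volume ⇒ W = 0, so Q = ΔU = nCᵥΔT with Cᵥ = 5R/2 = 20.79 J/(mol·K).
At constant V, T₂/T₁ = P₂/P₁ ⇒ ΔT = T₁(P₂/P₁ − 1) = 308·(199/168 − 1) = 56.83 K.
ΔU = (2.07)(20.79)(56.83) = 2445 J.

Q ≈ 2450 J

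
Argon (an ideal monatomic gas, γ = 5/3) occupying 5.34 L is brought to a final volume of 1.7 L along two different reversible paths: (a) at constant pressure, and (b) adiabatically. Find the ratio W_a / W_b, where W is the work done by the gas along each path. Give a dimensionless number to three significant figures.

Path (a) isobaric: W = P₁(V₂ − V₁) → W_a/(P₁V₁) = -0.6816.
Path (b) adiabatic: W = P₁V₁(1 − (V₁/V₂)^(γ−1))/(γ−1) → W_b/(P₁V₁) = -1.717.
W_a / W_b = -0.6816 / -1.717 = 0.3969.

W_a / W_b ≈ 0.397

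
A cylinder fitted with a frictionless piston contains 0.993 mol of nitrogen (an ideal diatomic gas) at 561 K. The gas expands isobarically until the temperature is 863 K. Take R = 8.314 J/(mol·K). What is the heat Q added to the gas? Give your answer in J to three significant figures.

Isobaric: W = nRΔT = (0.993)(8.314)(302) = 2493 J.
ΔU = nCᵥΔT with Cᵥ = 5R/2: ΔU = (0.993)(20.79)(302) = 6233 J.
Q = ΔU + W = 6233 + 2493 = 8726 J.

Q ≈ 8730 J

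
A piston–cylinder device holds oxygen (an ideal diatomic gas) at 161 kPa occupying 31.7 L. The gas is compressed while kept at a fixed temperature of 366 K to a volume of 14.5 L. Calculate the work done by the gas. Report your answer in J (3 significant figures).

W ≈ -3990 J

Isothermal: W = nRT ln(V₂/V₁) = P₁V₁ ln(V₂/V₁).
P₁V₁ = (161 kPa)(31.7 L) = 5104 J.
W = 5104 × ln(14.5/31.7) = 5104 × -0.7822
W_by_gas = -3992 J.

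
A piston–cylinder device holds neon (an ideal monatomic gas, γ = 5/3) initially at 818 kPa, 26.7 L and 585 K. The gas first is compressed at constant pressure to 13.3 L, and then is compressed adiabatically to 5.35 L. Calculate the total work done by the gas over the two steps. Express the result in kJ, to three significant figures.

Step 1 (isobaric): W = PΔV = (818 kPa)(13.3 − 26.7 L) = -10961 J.
After step 1: P = 818 kPa, V = 13.3 L, T = 291.4 K.
Step 2 (adiabatic): W = (P₁V₁ − P₂V₂)/(γ−1) = (10879 − 19965)/0.667 = -13628 J.
W_total = -10961 − 13628 = -24590 J.

W_total ≈ -24.6 kJ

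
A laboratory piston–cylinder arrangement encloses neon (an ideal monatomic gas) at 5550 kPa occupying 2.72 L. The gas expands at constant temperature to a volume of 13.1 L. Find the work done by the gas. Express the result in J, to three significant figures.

W ≈ 23700 J

Isothermal: W = nRT ln(V₂/V₁) = P₁V₁ ln(V₂/V₁).
P₁V₁ = (5550 kPa)(2.72 L) = 15096 J.
W = 15096 × ln(13.1/2.72) = 15096 × 1.572
W_by_gas = 23731 J.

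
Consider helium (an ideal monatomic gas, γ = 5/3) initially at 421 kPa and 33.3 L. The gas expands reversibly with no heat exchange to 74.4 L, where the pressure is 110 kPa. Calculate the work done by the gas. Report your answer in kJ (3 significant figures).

W ≈ 8.75 kJ

Adiabatic: W = (P₁V₁ − P₂V₂)/(γ − 1) with γ = 5/3.
P₁V₁ = 14019 J, P₂V₂ = 8184 J.
W = (14019 − 8184) / 0.6667 = 8753 J.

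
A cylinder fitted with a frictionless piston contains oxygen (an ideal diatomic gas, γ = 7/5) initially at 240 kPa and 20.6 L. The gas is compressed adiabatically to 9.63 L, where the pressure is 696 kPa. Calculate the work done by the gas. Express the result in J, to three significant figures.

Adiabatic: W = (P₁V₁ − P₂V₂)/(γ − 1) with γ = 7/5.
P₁V₁ = 4944 J, P₂V₂ = 6702 J.
W = (4944 − 6702) / 0.4 = -4396 J.

W ≈ -4400 J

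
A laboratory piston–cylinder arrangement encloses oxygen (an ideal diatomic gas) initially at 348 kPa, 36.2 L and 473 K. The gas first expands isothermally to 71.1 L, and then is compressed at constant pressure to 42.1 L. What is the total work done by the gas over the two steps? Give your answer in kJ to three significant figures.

Step 1 (isothermal): W = P₁V₁ ln(V₂/V₁) = (12598) ln(71.1/36.2) = 8504 J.
After step 1: P = 177.2 kPa, V = 71.1 L, T = 473 K.
Step 2 (isobaric): W = PΔV = (177.2 kPa)(42.1 − 71.1 L) = -5138 J.
W_total = 8504 − 5138 = 3365 J.

W_total ≈ 3.37 kJ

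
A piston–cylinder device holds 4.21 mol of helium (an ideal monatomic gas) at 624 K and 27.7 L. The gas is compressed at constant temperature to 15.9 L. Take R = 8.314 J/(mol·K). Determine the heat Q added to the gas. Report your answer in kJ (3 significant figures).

Isothermal ⇒ ΔU = 0, so Q = W = nRT ln(V₂/V₁).
Q = (4.21)(8.314)(624) ln(15.9/27.7) = 21841 × -0.5551 = -12124 J.

Q ≈ -12.1 kJ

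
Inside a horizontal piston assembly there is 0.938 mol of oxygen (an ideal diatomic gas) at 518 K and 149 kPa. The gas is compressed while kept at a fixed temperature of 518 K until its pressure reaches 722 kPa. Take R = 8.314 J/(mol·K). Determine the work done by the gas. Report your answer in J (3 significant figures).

Isothermal process: W = nRT ln(V₂/V₁) = nRT ln(P₁/P₂).
W = (0.938)(8.314)(518) × ln(149/722)
  = 4040 × ln(0.2064) = 4040 × -1.578
W_by_gas = -6375 J.

W ≈ -6370 J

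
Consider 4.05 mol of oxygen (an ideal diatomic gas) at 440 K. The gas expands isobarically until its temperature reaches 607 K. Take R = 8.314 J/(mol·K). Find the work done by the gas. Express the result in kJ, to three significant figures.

W ≈ 5.62 kJ

Isobaric: W = P ΔV = nR ΔT.
W = (4.05)(8.314)(607 − 440) = 5623 J.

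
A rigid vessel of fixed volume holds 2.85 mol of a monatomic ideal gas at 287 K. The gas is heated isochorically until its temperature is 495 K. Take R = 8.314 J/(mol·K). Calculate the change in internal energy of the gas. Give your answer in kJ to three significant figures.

Constant volume ⇒ W = 0, so Q = ΔU = nCᵥΔT with Cᵥ = 3R/2 = 12.47 J/(mol·K).
ΔU = (2.85)(12.47)(495 − 287) = 7393 J.

ΔU ≈ 7.39 kJ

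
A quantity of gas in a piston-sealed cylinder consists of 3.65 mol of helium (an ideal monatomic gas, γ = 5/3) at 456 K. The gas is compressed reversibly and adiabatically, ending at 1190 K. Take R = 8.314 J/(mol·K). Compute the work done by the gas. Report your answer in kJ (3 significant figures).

Adiabatic ⇒ Q = 0, so W_by = −ΔU = nCᵥ(T₁ − T₂).
Cᵥ = 3R/2 = 12.47 J/(mol·K).
W = (3.65)(12.47)(456 − 1190) = -33411 J.

W ≈ -33.4 kJ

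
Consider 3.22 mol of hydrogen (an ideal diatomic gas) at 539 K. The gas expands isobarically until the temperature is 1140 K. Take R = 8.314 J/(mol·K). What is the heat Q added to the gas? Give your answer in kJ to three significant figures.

Isobaric: W = nRΔT = (3.22)(8.314)(601) = 16089 J.
ΔU = nCᵥΔT with Cᵥ = 5R/2: ΔU = (3.22)(20.79)(601) = 40224 J.
Q = ΔU + W = 40224 + 16089 = 56313 J.

Q ≈ 56.3 kJ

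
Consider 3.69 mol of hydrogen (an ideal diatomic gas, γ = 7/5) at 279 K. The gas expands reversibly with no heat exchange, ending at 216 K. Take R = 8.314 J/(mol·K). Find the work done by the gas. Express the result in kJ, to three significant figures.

W ≈ 4.83 kJ

Adiabatic ⇒ Q = 0, so W_by = −ΔU = nCᵥ(T₁ − T₂).
Cᵥ = 5R/2 = 20.79 J/(mol·K).
W = (3.69)(20.79)(279 − 216) = 4832 J.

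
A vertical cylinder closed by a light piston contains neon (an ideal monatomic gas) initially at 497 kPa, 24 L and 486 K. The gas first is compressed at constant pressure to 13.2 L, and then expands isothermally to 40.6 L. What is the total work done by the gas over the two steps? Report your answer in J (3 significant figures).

W_total ≈ 2000 J

Step 1 (isobaric): W = PΔV = (497 kPa)(13.2 − 24 L) = -5368 J.
After step 1: P = 497 kPa, V = 13.2 L, T = 267.3 K.
Step 2 (isothermal): W = P₁V₁ ln(V₂/V₁) = (6560) ln(40.6/13.2) = 7371 J.
W_total = -5368 + 7371 = 2003 J.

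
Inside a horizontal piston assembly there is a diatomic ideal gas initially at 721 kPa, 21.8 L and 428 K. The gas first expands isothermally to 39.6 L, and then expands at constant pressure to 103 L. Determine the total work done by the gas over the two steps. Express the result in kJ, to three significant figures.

W_total ≈ 34.5 kJ

Step 1 (isothermal): W = P₁V₁ ln(V₂/V₁) = (15718) ln(39.6/21.8) = 9382 J.
After step 1: P = 396.9 kPa, V = 39.6 L, T = 428 K.
Step 2 (isobaric): W = PΔV = (396.9 kPa)(103 − 39.6 L) = 25164 J.
W_total = 9382 + 25164 = 34547 J.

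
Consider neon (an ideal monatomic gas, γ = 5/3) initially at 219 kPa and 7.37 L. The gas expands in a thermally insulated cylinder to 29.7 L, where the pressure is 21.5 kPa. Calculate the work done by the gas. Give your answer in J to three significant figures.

Adiabatic: W = (P₁V₁ − P₂V₂)/(γ − 1) with γ = 5/3.
P₁V₁ = 1614 J, P₂V₂ = 638.5 J.
W = (1614 − 638.5) / 0.6667 = 1463 J.

W ≈ 1460 J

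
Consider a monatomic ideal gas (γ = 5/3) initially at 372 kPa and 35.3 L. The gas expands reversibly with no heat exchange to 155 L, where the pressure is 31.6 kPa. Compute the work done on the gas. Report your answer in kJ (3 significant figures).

Adiabatic: W = (P₁V₁ − P₂V₂)/(γ − 1) with γ = 5/3.
P₁V₁ = 13132 J, P₂V₂ = 4898 J.
W = (13132 − 4898) / 0.6667 = 12350 J.
Work on gas = −W_by = -12350 J.

W ≈ -12.4 kJ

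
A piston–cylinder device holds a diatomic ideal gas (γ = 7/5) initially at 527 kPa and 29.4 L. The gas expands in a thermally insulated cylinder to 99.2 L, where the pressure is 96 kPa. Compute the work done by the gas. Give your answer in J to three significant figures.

W ≈ 14900 J

Adiabatic: W = (P₁V₁ − P₂V₂)/(γ − 1) with γ = 7/5.
P₁V₁ = 15494 J, P₂V₂ = 9523 J.
W = (15494 − 9523) / 0.4 = 14926 J.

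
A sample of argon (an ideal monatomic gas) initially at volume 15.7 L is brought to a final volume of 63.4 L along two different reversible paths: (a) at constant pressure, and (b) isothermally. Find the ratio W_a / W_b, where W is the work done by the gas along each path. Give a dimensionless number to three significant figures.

W_a / W_b ≈ 2.18

Path (a) isobaric: W = P₁(V₂ − V₁) → W_a/(P₁V₁) = 3.038.
Path (b) isothermal: W = P₁V₁ ln(V₂/V₁) → W_b/(P₁V₁) = 1.396.
W_a / W_b = 3.038 / 1.396 = 2.177.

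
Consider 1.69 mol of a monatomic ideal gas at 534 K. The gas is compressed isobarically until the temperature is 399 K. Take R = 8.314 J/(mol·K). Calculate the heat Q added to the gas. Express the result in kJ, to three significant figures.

Q ≈ -4.74 kJ

Isobaric: W = nRΔT = (1.69)(8.314)(-135) = -1897 J.
ΔU = nCᵥΔT with Cᵥ = 3R/2: ΔU = (1.69)(12.47)(-135) = -2845 J.
Q = ΔU + W = -2845 − 1897 = -4742 J.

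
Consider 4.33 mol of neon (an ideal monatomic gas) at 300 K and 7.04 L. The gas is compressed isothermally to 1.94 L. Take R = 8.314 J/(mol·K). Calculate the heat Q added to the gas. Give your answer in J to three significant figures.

Q ≈ -13900 J

Isothermal ⇒ ΔU = 0, so Q = W = nRT ln(V₂/V₁).
Q = (4.33)(8.314)(300) ln(1.94/7.04) = 10800 × -1.289 = -13920 J.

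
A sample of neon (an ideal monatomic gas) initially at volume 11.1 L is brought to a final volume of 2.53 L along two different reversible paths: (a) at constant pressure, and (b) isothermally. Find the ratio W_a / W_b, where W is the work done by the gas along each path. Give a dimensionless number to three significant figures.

W_a / W_b ≈ 0.522

Path (a) isobaric: W = P₁(V₂ − V₁) → W_a/(P₁V₁) = -0.7721.
Path (b) isothermal: W = P₁V₁ ln(V₂/V₁) → W_b/(P₁V₁) = -1.479.
W_a / W_b = -0.7721 / -1.479 = 0.5221.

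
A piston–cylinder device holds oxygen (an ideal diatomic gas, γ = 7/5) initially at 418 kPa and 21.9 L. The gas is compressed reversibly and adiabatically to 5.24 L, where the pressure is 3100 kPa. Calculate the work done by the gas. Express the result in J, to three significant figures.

W ≈ -17700 J

Adiabatic: W = (P₁V₁ − P₂V₂)/(γ − 1) with γ = 7/5.
P₁V₁ = 9154 J, P₂V₂ = 16244 J.
W = (9154 − 16244) / 0.4 = -17725 J.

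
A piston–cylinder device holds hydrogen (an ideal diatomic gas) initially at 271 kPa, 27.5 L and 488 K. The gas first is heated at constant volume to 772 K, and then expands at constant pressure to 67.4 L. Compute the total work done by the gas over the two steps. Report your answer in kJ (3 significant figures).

W_total ≈ 17.1 kJ

Step 1 (isochoric): W = 0 (constant volume).
After step 1: P = 428.7 kPa (V unchanged).
Step 2 (isobaric): W = PΔV = (428.7 kPa)(67.4 − 27.5 L) = 17106 J.
W_total = 0 + 17106 = 17106 J.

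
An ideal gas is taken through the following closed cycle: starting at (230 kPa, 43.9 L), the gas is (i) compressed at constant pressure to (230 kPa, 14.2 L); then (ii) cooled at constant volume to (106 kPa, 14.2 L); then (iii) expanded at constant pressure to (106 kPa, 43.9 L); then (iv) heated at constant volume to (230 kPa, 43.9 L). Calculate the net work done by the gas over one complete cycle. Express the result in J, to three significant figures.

Constant-volume legs do no work.
W(i) = (230)(14.2 − 43.9) = -6831 J; W(iii) = (106)(43.9 − 14.2) = 3148 J.
W_net = -6831 + 3148 = -3683 J (the counter-clockwise enclosed area).

W_net ≈ -3680 J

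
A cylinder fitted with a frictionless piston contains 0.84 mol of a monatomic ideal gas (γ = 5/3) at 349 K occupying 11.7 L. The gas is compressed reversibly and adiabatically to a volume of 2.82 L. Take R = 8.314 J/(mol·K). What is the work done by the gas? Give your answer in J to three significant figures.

W ≈ -5780 J

Adiabatic: TV^(γ−1) = const with γ = 5/3.
T₂ = T₁ (V₁/V₂)^(γ−1) = 349 × (11.7/2.82)^0.667 = 349 × 2.582 = 901.1 K.
W_by = nCᵥ(T₁ − T₂) = (0.84)(12.47)(349 − 901.1) = -5784 J.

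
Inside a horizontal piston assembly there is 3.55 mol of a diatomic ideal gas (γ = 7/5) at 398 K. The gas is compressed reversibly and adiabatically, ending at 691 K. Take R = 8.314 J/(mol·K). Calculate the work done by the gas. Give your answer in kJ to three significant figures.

Adiabatic ⇒ Q = 0, so W_by = −ΔU = nCᵥ(T₁ − T₂).
Cᵥ = 5R/2 = 20.79 J/(mol·K).
W = (3.55)(20.79)(398 − 691) = -21620 J.

W ≈ -21.6 kJ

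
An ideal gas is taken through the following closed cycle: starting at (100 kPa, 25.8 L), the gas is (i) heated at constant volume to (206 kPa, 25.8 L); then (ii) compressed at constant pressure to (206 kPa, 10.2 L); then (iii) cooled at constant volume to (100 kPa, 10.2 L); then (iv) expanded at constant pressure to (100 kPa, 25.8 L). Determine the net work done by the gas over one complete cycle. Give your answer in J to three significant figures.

W_net ≈ -1650 J

Constant-volume legs do no work.
W(ii) = (206)(10.2 − 25.8) = -3214 J; W(iv) = (100)(25.8 − 10.2) = 1560 J.
W_net = -3214 + 1560 = -1654 J (the counter-clockwise enclosed area).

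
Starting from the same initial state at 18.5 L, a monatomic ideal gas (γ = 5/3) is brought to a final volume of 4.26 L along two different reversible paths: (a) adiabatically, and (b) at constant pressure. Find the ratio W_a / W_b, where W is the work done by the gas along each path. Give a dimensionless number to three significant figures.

Path (a) adiabatic: W = P₁V₁(1 − (V₁/V₂)^(γ−1))/(γ−1) → W_a/(P₁V₁) = -2.493.
Path (b) isobaric: W = P₁(V₂ − V₁) → W_b/(P₁V₁) = -0.7697.
W_a / W_b = -2.493 / -0.7697 = 3.238.

W_a / W_b ≈ 3.24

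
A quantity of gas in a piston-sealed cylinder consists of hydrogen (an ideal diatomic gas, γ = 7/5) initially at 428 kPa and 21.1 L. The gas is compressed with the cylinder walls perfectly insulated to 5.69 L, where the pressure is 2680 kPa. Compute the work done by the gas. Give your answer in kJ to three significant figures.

Adiabatic: W = (P₁V₁ − P₂V₂)/(γ − 1) with γ = 7/5.
P₁V₁ = 9031 J, P₂V₂ = 15249 J.
W = (9031 − 15249) / 0.4 = -15546 J.

W ≈ -15.5 kJ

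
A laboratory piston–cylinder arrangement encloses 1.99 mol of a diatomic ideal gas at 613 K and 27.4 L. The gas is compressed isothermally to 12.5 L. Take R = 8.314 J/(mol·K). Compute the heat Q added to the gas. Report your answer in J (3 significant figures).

Q ≈ -7960 J

Isothermal ⇒ ΔU = 0, so Q = W = nRT ln(V₂/V₁).
Q = (1.99)(8.314)(613) ln(12.5/27.4) = 10142 × -0.7848 = -7960 J.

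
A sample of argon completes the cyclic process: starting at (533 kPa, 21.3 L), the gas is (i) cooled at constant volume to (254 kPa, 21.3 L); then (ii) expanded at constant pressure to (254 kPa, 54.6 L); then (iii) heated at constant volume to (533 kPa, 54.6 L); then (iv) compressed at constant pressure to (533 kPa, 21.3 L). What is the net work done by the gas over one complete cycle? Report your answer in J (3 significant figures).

W_net ≈ -9290 J

Constant-volume legs do no work.
W(ii) = (254)(54.6 − 21.3) = 8458 J; W(iv) = (533)(21.3 − 54.6) = -17749 J.
W_net = 8458 − 17749 = -9291 J (the counter-clockwise enclosed area).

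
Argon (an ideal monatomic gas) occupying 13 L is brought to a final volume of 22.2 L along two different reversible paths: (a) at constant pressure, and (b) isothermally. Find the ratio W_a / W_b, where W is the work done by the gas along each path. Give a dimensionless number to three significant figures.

W_a / W_b ≈ 1.32

Path (a) isobaric: W = P₁(V₂ − V₁) → W_a/(P₁V₁) = 0.7077.
Path (b) isothermal: W = P₁V₁ ln(V₂/V₁) → W_b/(P₁V₁) = 0.5351.
W_a / W_b = 0.7077 / 0.5351 = 1.322.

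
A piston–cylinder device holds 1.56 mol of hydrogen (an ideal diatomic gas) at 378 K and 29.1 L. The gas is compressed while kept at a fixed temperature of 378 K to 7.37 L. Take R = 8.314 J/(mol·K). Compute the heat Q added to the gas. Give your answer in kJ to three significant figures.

Isothermal ⇒ ΔU = 0, so Q = W = nRT ln(V₂/V₁).
Q = (1.56)(8.314)(378) ln(7.37/29.1) = 4903 × -1.373 = -6733 J.

Q ≈ -6.73 kJ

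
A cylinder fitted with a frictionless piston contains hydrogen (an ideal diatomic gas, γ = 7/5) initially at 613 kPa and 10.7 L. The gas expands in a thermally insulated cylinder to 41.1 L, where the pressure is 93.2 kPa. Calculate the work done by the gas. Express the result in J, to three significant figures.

Adiabatic: W = (P₁V₁ − P₂V₂)/(γ − 1) with γ = 7/5.
P₁V₁ = 6559 J, P₂V₂ = 3831 J.
W = (6559 − 3831) / 0.4 = 6821 J.

W ≈ 6820 J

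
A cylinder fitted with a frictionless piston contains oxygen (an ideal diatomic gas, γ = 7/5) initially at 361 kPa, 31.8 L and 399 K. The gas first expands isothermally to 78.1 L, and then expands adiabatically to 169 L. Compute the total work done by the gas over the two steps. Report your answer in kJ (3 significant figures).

W_total ≈ 17.9 kJ

Step 1 (isothermal): W = P₁V₁ ln(V₂/V₁) = (11480) ln(78.1/31.8) = 10315 J.
After step 1: P = 147 kPa, V = 78.1 L, T = 399 K.
Step 2 (adiabatic): W = (P₁V₁ − P₂V₂)/(γ−1) = (11480 − 8430)/0.4 = 7624 J.
W_total = 10315 + 7624 = 17939 J.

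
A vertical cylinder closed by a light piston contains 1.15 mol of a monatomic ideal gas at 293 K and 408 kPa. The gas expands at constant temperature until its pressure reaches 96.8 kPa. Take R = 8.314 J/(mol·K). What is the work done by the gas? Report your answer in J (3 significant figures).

Isothermal process: W = nRT ln(V₂/V₁) = nRT ln(P₁/P₂).
W = (1.15)(8.314)(293) × ln(408/96.8)
  = 2801 × ln(4.215) = 2801 × 1.439
W_by_gas = 4030 J.

W ≈ 4030 J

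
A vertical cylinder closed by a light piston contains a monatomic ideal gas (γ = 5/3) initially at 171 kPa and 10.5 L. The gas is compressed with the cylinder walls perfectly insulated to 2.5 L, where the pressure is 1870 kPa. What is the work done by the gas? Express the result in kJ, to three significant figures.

W ≈ -4.32 kJ

Adiabatic: W = (P₁V₁ − P₂V₂)/(γ − 1) with γ = 5/3.
P₁V₁ = 1796 J, P₂V₂ = 4675 J.
W = (1796 − 4675) / 0.6667 = -4319 J.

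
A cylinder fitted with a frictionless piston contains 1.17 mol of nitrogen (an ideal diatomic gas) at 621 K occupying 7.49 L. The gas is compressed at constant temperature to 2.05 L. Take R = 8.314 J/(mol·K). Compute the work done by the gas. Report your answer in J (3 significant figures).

W ≈ -7830 J

Isothermal: W = nRT ln(V₂/V₁).
W = (1.17)(8.314)(621) × ln(2.05/7.49)
  = 6041 × -1.296
W_by_gas = -7827 J.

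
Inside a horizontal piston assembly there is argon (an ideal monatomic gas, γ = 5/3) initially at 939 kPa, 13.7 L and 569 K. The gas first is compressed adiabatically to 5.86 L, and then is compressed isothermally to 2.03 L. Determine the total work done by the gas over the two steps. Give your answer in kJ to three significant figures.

W_total ≈ -38.7 kJ

Step 1 (adiabatic): W = (P₁V₁ − P₂V₂)/(γ−1) = (12864 − 22660)/0.667 = -14694 J.
After step 1: P = 3867 kPa, V = 5.86 L, T = 1002 K.
Step 2 (isothermal): W = P₁V₁ ln(V₂/V₁) = (22660) ln(2.03/5.86) = -24023 J.
W_total = -14694 − 24023 = -38717 J.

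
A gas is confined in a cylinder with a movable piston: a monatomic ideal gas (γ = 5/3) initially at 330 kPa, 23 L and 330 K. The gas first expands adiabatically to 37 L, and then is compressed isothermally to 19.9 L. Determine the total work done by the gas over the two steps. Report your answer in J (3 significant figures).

W_total ≈ -336 J

Step 1 (adiabatic): W = (P₁V₁ − P₂V₂)/(γ−1) = (7590 − 5528)/0.667 = 3093 J.
After step 1: P = 149.4 kPa, V = 37 L, T = 240.4 K.
Step 2 (isothermal): W = P₁V₁ ln(V₂/V₁) = (5528) ln(19.9/37) = -3429 J.
W_total = 3093 − 3429 = -336.1 J.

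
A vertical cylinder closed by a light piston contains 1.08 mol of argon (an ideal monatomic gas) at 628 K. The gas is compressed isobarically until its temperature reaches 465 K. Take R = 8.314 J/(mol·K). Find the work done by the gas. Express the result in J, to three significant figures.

Isobaric: W = P ΔV = nR ΔT.
W = (1.08)(8.314)(465 − 628) = -1464 J.

W ≈ -1460 J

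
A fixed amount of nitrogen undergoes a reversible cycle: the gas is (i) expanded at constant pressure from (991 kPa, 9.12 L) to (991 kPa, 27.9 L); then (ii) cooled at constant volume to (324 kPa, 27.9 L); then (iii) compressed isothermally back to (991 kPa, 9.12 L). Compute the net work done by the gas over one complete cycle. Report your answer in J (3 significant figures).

Leg (i): W = PΔV = (991)(27.9 − 9.12) = 18611 J.
Leg (ii): W = 0.
Leg (iii): W = PᵢVᵢ ln(V_f/Vᵢ) = (9040) ln(9.12/27.9) = -10108 J.
W_net = 18611 − 10108 = 8503 J.

W_net ≈ 8500 J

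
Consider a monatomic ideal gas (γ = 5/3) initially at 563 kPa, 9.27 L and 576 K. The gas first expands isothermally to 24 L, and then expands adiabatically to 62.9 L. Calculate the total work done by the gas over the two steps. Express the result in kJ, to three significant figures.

W_total ≈ 8.67 kJ

Step 1 (isothermal): W = P₁V₁ ln(V₂/V₁) = (5219) ln(24/9.27) = 4965 J.
After step 1: P = 217.5 kPa, V = 24 L, T = 576 K.
Step 2 (adiabatic): W = (P₁V₁ − P₂V₂)/(γ−1) = (5219 − 2746)/0.667 = 3710 J.
W_total = 4965 + 3710 = 8675 J.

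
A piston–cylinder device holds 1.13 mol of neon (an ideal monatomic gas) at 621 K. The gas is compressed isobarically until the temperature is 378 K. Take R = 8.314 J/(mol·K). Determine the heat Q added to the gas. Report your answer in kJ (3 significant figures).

Isobaric: W = nRΔT = (1.13)(8.314)(-243) = -2283 J.
ΔU = nCᵥΔT with Cᵥ = 3R/2: ΔU = (1.13)(12.47)(-243) = -3424 J.
Q = ΔU + W = -3424 − 2283 = -5707 J.

Q ≈ -5.71 kJ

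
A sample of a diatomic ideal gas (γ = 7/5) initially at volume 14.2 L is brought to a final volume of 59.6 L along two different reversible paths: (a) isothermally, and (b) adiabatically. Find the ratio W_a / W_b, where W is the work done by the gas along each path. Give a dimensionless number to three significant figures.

W_a / W_b ≈ 1.31

Path (a) isothermal: W = P₁V₁ ln(V₂/V₁) → W_a/(P₁V₁) = 1.434.
Path (b) adiabatic: W = P₁V₁(1 − (V₁/V₂)^(γ−1))/(γ−1) → W_b/(P₁V₁) = 1.092.
W_a / W_b = 1.434 / 1.092 = 1.314.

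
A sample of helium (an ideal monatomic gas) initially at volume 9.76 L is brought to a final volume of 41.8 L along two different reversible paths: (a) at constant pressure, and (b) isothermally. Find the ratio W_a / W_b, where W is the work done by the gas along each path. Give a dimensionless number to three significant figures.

Path (a) isobaric: W = P₁(V₂ − V₁) → W_a/(P₁V₁) = 3.283.
Path (b) isothermal: W = P₁V₁ ln(V₂/V₁) → W_b/(P₁V₁) = 1.455.
W_a / W_b = 3.283 / 1.455 = 2.257.

W_a / W_b ≈ 2.26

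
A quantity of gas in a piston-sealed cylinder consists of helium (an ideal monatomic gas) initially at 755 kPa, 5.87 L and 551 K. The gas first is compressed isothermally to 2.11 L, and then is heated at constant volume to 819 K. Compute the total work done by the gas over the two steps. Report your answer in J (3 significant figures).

Step 1 (isothermal): W = P₁V₁ ln(V₂/V₁) = (4432) ln(2.11/5.87) = -4535 J.
Step 2 (isochoric): W = 0 (constant volume).
W_total = -4535 + 0 = -4535 J.

W_total ≈ -4530 J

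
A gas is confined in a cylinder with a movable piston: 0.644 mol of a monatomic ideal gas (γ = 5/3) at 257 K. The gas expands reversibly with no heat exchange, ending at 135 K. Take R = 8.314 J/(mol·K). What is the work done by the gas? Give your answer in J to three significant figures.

Adiabatic ⇒ Q = 0, so W_by = −ΔU = nCᵥ(T₁ − T₂).
Cᵥ = 3R/2 = 12.47 J/(mol·K).
W = (0.644)(12.47)(257 − 135) = 979.8 J.

W ≈ 980 J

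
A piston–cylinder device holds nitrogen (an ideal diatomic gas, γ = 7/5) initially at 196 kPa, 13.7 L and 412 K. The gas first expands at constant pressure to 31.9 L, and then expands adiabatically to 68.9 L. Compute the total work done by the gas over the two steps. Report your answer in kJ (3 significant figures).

Step 1 (isobaric): W = PΔV = (196 kPa)(31.9 − 13.7 L) = 3567 J.
After step 1: P = 196 kPa, V = 31.9 L, T = 959.3 K.
Step 2 (adiabatic): W = (P₁V₁ − P₂V₂)/(γ−1) = (6252 − 4595)/0.4 = 4144 J.
W_total = 3567 + 4144 = 7711 J.

W_total ≈ 7.71 kJ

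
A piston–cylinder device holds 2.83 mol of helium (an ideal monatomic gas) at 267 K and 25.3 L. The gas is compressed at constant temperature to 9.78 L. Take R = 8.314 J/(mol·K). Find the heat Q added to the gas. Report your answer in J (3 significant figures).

Q ≈ -5970 J

Isothermal ⇒ ΔU = 0, so Q = W = nRT ln(V₂/V₁).
Q = (2.83)(8.314)(267) ln(9.78/25.3) = 6282 × -0.9505 = -5971 J.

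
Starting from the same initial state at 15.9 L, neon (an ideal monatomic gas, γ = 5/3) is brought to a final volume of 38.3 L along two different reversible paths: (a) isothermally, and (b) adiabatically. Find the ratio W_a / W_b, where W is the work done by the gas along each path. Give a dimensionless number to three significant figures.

W_a / W_b ≈ 1.32

Path (a) isothermal: W = P₁V₁ ln(V₂/V₁) → W_a/(P₁V₁) = 0.8791.
Path (b) adiabatic: W = P₁V₁(1 − (V₁/V₂)^(γ−1))/(γ−1) → W_b/(P₁V₁) = 0.6652.
W_a / W_b = 0.8791 / 0.6652 = 1.322.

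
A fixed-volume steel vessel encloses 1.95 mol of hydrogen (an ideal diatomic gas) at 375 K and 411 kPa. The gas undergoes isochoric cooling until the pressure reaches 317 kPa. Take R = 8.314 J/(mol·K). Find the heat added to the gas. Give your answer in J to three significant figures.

Constant volume ⇒ W = 0, so Q = ΔU = nCᵥΔT with Cᵥ = 5R/2 = 20.79 J/(mol·K).
At constant V, T₂/T₁ = P₂/P₁ ⇒ ΔT = T₁(P₂/P₁ − 1) = 375·(317/411 − 1) = -85.77 K.
ΔU = (1.95)(20.79)(-85.77) = -3476 J.

Q ≈ -3480 J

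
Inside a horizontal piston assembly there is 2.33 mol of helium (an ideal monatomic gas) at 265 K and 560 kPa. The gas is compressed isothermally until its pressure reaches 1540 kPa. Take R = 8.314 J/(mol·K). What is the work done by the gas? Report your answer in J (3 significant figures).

Isothermal process: W = nRT ln(V₂/V₁) = nRT ln(P₁/P₂).
W = (2.33)(8.314)(265) × ln(560/1540)
  = 5133 × ln(0.3636) = 5133 × -1.012
W_by_gas = -5193 J.

W ≈ -5190 J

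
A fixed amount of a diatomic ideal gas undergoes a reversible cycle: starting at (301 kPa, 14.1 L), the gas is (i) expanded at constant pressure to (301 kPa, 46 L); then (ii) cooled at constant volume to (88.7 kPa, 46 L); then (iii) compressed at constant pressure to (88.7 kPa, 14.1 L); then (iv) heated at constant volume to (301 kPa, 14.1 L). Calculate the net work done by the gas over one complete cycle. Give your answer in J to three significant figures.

Constant-volume legs do no work.
W(i) = (301)(46 − 14.1) = 9602 J; W(iii) = (88.7)(14.1 − 46) = -2830 J.
W_net = 9602 − 2830 = 6772 J (the clockwise enclosed area).

W_net ≈ 6770 J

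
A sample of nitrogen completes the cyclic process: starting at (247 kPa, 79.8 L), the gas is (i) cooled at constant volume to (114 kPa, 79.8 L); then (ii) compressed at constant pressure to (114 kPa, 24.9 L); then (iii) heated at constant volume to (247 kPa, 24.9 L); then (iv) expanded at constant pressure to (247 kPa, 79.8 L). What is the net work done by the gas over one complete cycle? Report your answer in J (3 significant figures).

Constant-volume legs do no work.
W(ii) = (114)(24.9 − 79.8) = -6259 J; W(iv) = (247)(79.8 − 24.9) = 13560 J.
W_net = -6259 + 13560 = 7302 J (the clockwise enclosed area).

W_net ≈ 7300 J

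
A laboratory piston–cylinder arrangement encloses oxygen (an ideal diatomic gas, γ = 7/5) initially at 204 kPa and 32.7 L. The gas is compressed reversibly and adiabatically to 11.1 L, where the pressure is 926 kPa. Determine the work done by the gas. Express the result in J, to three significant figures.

W ≈ -9020 J

Adiabatic: W = (P₁V₁ − P₂V₂)/(γ − 1) with γ = 7/5.
P₁V₁ = 6671 J, P₂V₂ = 10279 J.
W = (6671 − 10279) / 0.4 = -9020 J.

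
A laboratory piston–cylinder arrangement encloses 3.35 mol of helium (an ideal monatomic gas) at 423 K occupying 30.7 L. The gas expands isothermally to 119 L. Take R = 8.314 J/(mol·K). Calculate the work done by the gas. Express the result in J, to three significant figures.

W ≈ 16000 J

Isothermal: W = nRT ln(V₂/V₁).
W = (3.35)(8.314)(423) × ln(119/30.7)
  = 11781 × 1.355
W_by_gas = 15962 J.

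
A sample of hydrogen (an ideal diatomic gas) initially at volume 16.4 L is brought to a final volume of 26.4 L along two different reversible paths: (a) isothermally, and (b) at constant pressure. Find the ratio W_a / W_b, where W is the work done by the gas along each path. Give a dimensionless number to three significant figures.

Path (a) isothermal: W = P₁V₁ ln(V₂/V₁) → W_a/(P₁V₁) = 0.4761.
Path (b) isobaric: W = P₁(V₂ − V₁) → W_b/(P₁V₁) = 0.6098.
W_a / W_b = 0.4761 / 0.6098 = 0.7808.

W_a / W_b ≈ 0.781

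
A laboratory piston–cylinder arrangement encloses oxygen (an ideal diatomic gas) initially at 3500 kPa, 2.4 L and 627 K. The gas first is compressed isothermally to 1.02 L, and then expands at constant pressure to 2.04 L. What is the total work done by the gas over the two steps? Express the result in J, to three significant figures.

Step 1 (isothermal): W = P₁V₁ ln(V₂/V₁) = (8400) ln(1.02/2.4) = -7188 J.
After step 1: P = 8235 kPa, V = 1.02 L, T = 627 K.
Step 2 (isobaric): W = PΔV = (8235 kPa)(2.04 − 1.02 L) = 8400 J.
W_total = -7188 + 8400 = 1212 J.

W_total ≈ 1210 J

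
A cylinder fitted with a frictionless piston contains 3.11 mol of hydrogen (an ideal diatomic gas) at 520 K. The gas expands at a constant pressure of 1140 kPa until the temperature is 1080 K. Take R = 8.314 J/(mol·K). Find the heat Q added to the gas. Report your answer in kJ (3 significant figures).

Q ≈ 50.7 kJ

Isobaric: W = nRΔT = (3.11)(8.314)(560) = 14480 J.
ΔU = nCᵥΔT with Cᵥ = 5R/2: ΔU = (3.11)(20.79)(560) = 36199 J.
Q = ΔU + W = 36199 + 14480 = 50679 J.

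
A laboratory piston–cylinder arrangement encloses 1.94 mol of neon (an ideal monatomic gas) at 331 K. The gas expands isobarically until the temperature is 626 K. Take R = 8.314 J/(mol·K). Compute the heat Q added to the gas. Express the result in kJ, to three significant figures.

Q ≈ 11.9 kJ

Isobaric: W = nRΔT = (1.94)(8.314)(295) = 4758 J.
ΔU = nCᵥΔT with Cᵥ = 3R/2: ΔU = (1.94)(12.47)(295) = 7137 J.
Q = ΔU + W = 7137 + 4758 = 11895 J.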